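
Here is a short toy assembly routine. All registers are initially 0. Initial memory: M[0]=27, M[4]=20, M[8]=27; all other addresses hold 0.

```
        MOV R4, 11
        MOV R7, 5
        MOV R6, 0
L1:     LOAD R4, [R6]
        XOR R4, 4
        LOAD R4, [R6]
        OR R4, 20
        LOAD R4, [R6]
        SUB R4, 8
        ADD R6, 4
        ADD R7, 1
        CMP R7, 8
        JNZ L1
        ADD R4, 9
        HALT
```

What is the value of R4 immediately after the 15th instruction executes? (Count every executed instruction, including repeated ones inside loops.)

16

MOV R4, 11 → R4=11
MOV R7, 5 → R7=5
MOV R6, 0 → R6=0
LOAD R4, [R6] → R4=M[0]=27
XOR R4, 4 → R4=27^4=31
LOAD R4, [R6] → R4=M[0]=27
OR R4, 20 → R4=27|20=31
LOAD R4, [R6] → R4=M[0]=27
SUB R4, 8 → R4=27-8=19
ADD R6, 4 → R6=0+4=4
ADD R7, 1 → R7=5+1=6
CMP R7, 8  (cmp 6,8)
JNZ L1: taken
LOAD R4, [R6] → R4=M[4]=20
XOR R4, 4 → R4=20^4=16
After step 15: R4 = 16.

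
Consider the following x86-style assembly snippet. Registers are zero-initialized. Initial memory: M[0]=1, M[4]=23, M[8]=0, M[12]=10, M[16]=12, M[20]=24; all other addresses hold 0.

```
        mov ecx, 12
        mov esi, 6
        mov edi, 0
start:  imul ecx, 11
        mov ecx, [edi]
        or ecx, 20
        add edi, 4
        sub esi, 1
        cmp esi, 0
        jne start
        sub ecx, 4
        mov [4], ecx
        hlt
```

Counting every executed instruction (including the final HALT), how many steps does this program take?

48

ecx=12
esi=6
edi=0
ecx=12*11=132
ecx=M[0]=1
ecx=1|20=21
edi=0+4=4
esi=6-1=5
cmp esi, 0  (cmp 5,0)
jne start: taken
ecx=21*11=231
ecx=M[4]=23
ecx=23|20=23
edi=4+4=8
esi=5-1=4
cmp esi, 0  (cmp 4,0)
jne start: taken
ecx=23*11=253
ecx=M[8]=0
ecx=0|20=20
edi=8+4=12
esi=4-1=3
cmp esi, 0  (cmp 3,0)
jne start: taken
ecx=20*11=220
ecx=M[12]=10
ecx=10|20=30
edi=12+4=16
esi=3-1=2
cmp esi, 0  (cmp 2,0)
jne start: taken
ecx=30*11=330
ecx=M[16]=12
ecx=12|20=28
edi=16+4=20
esi=2-1=1
cmp esi, 0  (cmp 1,0)
jne start: taken
ecx=28*11=308
ecx=M[20]=24
ecx=24|20=28
edi=20+4=24
esi=1-1=0
cmp esi, 0  (cmp 0,0)
jne start: not taken
ecx=28-4=24
mov [4], ecx → M[4]=24
halt.
Total executed instructions: 48.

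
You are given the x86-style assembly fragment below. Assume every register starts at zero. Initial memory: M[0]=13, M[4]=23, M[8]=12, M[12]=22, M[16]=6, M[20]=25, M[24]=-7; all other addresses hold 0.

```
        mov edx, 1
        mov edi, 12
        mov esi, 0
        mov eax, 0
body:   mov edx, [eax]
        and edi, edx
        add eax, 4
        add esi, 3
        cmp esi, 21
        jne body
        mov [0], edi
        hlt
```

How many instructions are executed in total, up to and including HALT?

mov edx, 1 → edx=1
mov edi, 12 → edi=12
mov esi, 0 → esi=0
mov eax, 0 → eax=0
mov edx, [eax] → edx=M[0]=13
and edi, edx → edi=12&13=12
add eax, 4 → eax=0+4=4
add esi, 3 → esi=0+3=3
cmp esi, 21  (cmp 3,21)
jne body: taken
mov edx, [eax] → edx=M[4]=23
and edi, edx → edi=12&23=4
add eax, 4 → eax=4+4=8
add esi, 3 → esi=3+3=6
cmp esi, 21  (cmp 6,21)
jne body: taken
mov edx, [eax] → edx=M[8]=12
and edi, edx → edi=4&12=4
add eax, 4 → eax=8+4=12
add esi, 3 → esi=6+3=9
cmp esi, 21  (cmp 9,21)
jne body: taken
mov edx, [eax] → edx=M[12]=22
and edi, edx → edi=4&22=4
add eax, 4 → eax=12+4=16
add esi, 3 → esi=9+3=12
cmp esi, 21  (cmp 12,21)
jne body: taken
mov edx, [eax] → edx=M[16]=6
and edi, edx → edi=4&6=4
add eax, 4 → eax=16+4=20
add esi, 3 → esi=12+3=15
cmp esi, 21  (cmp 15,21)
jne body: taken
mov edx, [eax] → edx=M[20]=25
and edi, edx → edi=4&25=0
add eax, 4 → eax=20+4=24
add esi, 3 → esi=15+3=18
cmp esi, 21  (cmp 18,21)
jne body: taken
mov edx, [eax] → edx=M[24]=-7
and edi, edx → edi=0&(-7)=0
add eax, 4 → eax=24+4=28
add esi, 3 → esi=18+3=21
cmp esi, 21  (cmp 21,21)
jne body: not taken
mov [0], edi → M[0]=0
halt.
Total executed instructions: 48.

48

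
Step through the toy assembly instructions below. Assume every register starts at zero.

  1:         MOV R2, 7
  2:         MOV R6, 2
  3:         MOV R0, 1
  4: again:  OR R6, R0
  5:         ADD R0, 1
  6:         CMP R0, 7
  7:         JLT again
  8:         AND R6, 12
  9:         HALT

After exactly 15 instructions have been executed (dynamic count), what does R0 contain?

4

after MOV R2, 7: R2=7
after MOV R6, 2: R6=2
after MOV R0, 1: R0=1
after OR R6, R0: R6=2|1=3
after ADD R0, 1: R0=1+1=2
CMP R0, 7  (cmp 2,7)
JLT again: taken
after OR R6, R0: R6=3|2=3
after ADD R0, 1: R0=2+1=3
CMP R0, 7  (cmp 3,7)
JLT again: taken
after OR R6, R0: R6=3|3=3
after ADD R0, 1: R0=3+1=4
CMP R0, 7  (cmp 4,7)
JLT again: taken
After step 15: R0 = 4.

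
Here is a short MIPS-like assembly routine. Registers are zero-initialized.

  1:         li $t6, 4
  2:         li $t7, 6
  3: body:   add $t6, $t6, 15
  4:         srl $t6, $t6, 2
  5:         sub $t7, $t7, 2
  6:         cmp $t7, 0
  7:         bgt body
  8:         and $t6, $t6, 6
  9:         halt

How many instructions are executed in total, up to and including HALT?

19

$t6=4
$t7=6
$t6=4+15=19
$t6=19>>2=4
$t7=6-2=4
cmp $t7, 0  (cmp 4,0)
bgt body: taken
$t6=4+15=19
$t6=19>>2=4
$t7=4-2=2
cmp $t7, 0  (cmp 2,0)
bgt body: taken
$t6=4+15=19
$t6=19>>2=4
$t7=2-2=0
cmp $t7, 0  (cmp 0,0)
bgt body: not taken
$t6=4&6=4
halt.
Total executed instructions: 19.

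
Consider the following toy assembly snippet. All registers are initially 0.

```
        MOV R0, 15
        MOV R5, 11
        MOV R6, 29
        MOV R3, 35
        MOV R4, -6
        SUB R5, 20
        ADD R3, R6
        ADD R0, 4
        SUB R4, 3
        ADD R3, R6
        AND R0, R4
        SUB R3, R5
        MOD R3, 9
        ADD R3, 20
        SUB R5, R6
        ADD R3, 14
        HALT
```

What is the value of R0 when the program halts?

MOV R0, 15 → R0=15
MOV R5, 11 → R5=11
MOV R6, 29 → R6=29
MOV R3, 35 → R3=35
MOV R4, -6 → R4=-6
SUB R5, 20 → R5=11-20=-9
ADD R3, R6 → R3=35+29=64
ADD R0, 4 → R0=15+4=19
SUB R4, 3 → R4=(-6)-3=-9
ADD R3, R6 → R3=64+29=93
AND R0, R4 → R0=19&(-9)=19
SUB R3, R5 → R3=93-(-9)=102
MOD R3, 9 → R3=102%9=3
ADD R3, 20 → R3=3+20=23
SUB R5, R6 → R5=(-9)-29=-38
ADD R3, 14 → R3=23+14=37
halt.

19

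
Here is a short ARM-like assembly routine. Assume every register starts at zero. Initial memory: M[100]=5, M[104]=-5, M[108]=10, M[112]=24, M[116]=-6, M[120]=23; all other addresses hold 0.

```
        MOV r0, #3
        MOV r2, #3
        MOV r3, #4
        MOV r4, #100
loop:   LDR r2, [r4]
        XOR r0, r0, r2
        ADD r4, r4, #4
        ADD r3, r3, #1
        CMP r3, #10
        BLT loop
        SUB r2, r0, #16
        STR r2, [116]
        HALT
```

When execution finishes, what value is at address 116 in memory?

-14

r0=3
r2=3
r3=4
r4=100
r2=M[100]=5
r0=3^5=6
r4=100+4=104
r3=4+1=5
CMP r3, #10  (cmp 5,10)
BLT loop: taken
r2=M[104]=-5
r0=6^(-5)=-3
r4=104+4=108
r3=5+1=6
CMP r3, #10  (cmp 6,10)
BLT loop: taken
r2=M[108]=10
r0=(-3)^10=-9
r4=108+4=112
r3=6+1=7
CMP r3, #10  (cmp 7,10)
BLT loop: taken
r2=M[112]=24
r0=(-9)^24=-17
r4=112+4=116
r3=7+1=8
CMP r3, #10  (cmp 8,10)
BLT loop: taken
r2=M[116]=-6
r0=(-17)^(-6)=21
r4=116+4=120
r3=8+1=9
CMP r3, #10  (cmp 9,10)
BLT loop: taken
r2=M[120]=23
r0=21^23=2
r4=120+4=124
r3=9+1=10
CMP r3, #10  (cmp 10,10)
BLT loop: not taken
r2=2-16=-14
STR r2, [116] → M[116]=-14
halt.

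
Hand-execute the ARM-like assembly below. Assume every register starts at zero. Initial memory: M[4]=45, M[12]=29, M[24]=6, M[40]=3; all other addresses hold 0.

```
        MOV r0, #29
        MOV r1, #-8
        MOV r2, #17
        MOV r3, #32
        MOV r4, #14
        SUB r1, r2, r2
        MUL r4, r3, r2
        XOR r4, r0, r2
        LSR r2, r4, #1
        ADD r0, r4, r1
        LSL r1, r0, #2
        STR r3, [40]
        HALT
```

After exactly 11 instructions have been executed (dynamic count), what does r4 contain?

12

MOV r0, #29 → r0=29
MOV r1, #-8 → r1=-8
MOV r2, #17 → r2=17
MOV r3, #32 → r3=32
MOV r4, #14 → r4=14
SUB r1, r2, r2 → r1=17-17=0
MUL r4, r3, r2 → r4=32*17=544
XOR r4, r0, r2 → r4=29^17=12
LSR r2, r4, #1 → r2=12>>1=6
ADD r0, r4, r1 → r0=12+0=12
LSL r1, r0, #2 → r1=12<<2=48
After step 11: r4 = 12.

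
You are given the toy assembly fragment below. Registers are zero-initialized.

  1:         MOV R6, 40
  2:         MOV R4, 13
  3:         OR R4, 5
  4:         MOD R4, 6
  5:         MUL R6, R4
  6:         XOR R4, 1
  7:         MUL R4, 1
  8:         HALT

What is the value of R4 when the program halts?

MOV R6, 40 → R6=40
MOV R4, 13 → R4=13
OR R4, 5 → R4=13|5=13
MOD R4, 6 → R4=13%6=1
MUL R6, R4 → R6=40*1=40
XOR R4, 1 → R4=1^1=0
MUL R4, 1 → R4=0*1=0
halt.

0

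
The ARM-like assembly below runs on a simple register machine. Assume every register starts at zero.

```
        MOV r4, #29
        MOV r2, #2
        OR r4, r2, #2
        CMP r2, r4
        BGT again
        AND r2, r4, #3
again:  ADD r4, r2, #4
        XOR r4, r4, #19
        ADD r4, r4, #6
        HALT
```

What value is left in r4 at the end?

after MOV r4, #29: r4=29
after MOV r2, #2: r2=2
after OR r4, r2, #2: r4=2|2=2
CMP r2, r4  (cmp 2,2)
BGT again: not taken
after AND r2, r4, #3: r2=2&3=2
after ADD r4, r2, #4: r4=2+4=6
after XOR r4, r4, #19: r4=6^19=21
after ADD r4, r4, #6: r4=21+6=27
halt.

27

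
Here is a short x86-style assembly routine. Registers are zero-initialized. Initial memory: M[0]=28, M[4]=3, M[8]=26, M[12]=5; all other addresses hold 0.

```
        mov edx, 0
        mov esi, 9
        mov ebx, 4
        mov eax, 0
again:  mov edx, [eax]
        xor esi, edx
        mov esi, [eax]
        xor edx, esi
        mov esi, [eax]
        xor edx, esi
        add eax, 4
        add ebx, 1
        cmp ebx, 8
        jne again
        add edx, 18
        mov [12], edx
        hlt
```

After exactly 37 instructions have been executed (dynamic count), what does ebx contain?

edx=0
esi=9
ebx=4
eax=0
edx=M[0]=28
esi=9^28=21
esi=M[0]=28
edx=28^28=0
esi=M[0]=28
edx=0^28=28
eax=0+4=4
ebx=4+1=5
cmp ebx, 8  (cmp 5,8)
jne again: taken
edx=M[4]=3
esi=28^3=31
esi=M[4]=3
edx=3^3=0
esi=M[4]=3
edx=0^3=3
eax=4+4=8
ebx=5+1=6
cmp ebx, 8  (cmp 6,8)
jne again: taken
edx=M[8]=26
esi=3^26=25
esi=M[8]=26
edx=26^26=0
esi=M[8]=26
edx=0^26=26
eax=8+4=12
ebx=6+1=7
cmp ebx, 8  (cmp 7,8)
jne again: taken
edx=M[12]=5
esi=26^5=31
esi=M[12]=5
After step 37: ebx = 7.

7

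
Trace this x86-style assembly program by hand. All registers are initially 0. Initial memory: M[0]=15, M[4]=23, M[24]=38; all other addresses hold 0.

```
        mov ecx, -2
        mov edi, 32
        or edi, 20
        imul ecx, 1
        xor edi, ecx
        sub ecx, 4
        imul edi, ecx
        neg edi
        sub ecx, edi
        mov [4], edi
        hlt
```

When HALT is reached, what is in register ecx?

after mov ecx, -2: ecx=-2
after mov edi, 32: edi=32
after or edi, 20: edi=32|20=52
after imul ecx, 1: ecx=(-2)*1=-2
after xor edi, ecx: edi=52^(-2)=-54
after sub ecx, 4: ecx=(-2)-4=-6
after imul edi, ecx: edi=(-54)*(-6)=324
after neg edi: edi=-(324)=-324
after sub ecx, edi: ecx=(-6)-(-324)=318
mov [4], edi → M[4]=-324
halt.

318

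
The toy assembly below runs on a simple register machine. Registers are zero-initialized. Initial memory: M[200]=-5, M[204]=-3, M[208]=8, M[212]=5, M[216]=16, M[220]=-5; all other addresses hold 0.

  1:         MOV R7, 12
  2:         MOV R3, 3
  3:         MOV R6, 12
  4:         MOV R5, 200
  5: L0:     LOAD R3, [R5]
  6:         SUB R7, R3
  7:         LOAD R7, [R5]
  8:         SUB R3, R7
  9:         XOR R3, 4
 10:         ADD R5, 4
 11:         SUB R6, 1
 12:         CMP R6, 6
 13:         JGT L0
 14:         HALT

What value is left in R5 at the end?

224

MOV R7, 12 → R7=12
MOV R3, 3 → R3=3
MOV R6, 12 → R6=12
MOV R5, 200 → R5=200
LOAD R3, [R5] → R3=M[200]=-5
SUB R7, R3 → R7=12-(-5)=17
LOAD R7, [R5] → R7=M[200]=-5
SUB R3, R7 → R3=(-5)-(-5)=0
XOR R3, 4 → R3=0^4=4
ADD R5, 4 → R5=200+4=204
SUB R6, 1 → R6=12-1=11
CMP R6, 6  (cmp 11,6)
JGT L0: taken
LOAD R3, [R5] → R3=M[204]=-3
SUB R7, R3 → R7=(-5)-(-3)=-2
LOAD R7, [R5] → R7=M[204]=-3
SUB R3, R7 → R3=(-3)-(-3)=0
XOR R3, 4 → R3=0^4=4
ADD R5, 4 → R5=204+4=208
SUB R6, 1 → R6=11-1=10
CMP R6, 6  (cmp 10,6)
JGT L0: taken
LOAD R3, [R5] → R3=M[208]=8
SUB R7, R3 → R7=(-3)-8=-11
LOAD R7, [R5] → R7=M[208]=8
SUB R3, R7 → R3=8-8=0
XOR R3, 4 → R3=0^4=4
ADD R5, 4 → R5=208+4=212
SUB R6, 1 → R6=10-1=9
CMP R6, 6  (cmp 9,6)
JGT L0: taken
LOAD R3, [R5] → R3=M[212]=5
SUB R7, R3 → R7=8-5=3
LOAD R7, [R5] → R7=M[212]=5
SUB R3, R7 → R3=5-5=0
XOR R3, 4 → R3=0^4=4
ADD R5, 4 → R5=212+4=216
SUB R6, 1 → R6=9-1=8
CMP R6, 6  (cmp 8,6)
JGT L0: taken
LOAD R3, [R5] → R3=M[216]=16
SUB R7, R3 → R7=5-16=-11
LOAD R7, [R5] → R7=M[216]=16
SUB R3, R7 → R3=16-16=0
XOR R3, 4 → R3=0^4=4
ADD R5, 4 → R5=216+4=220
SUB R6, 1 → R6=8-1=7
CMP R6, 6  (cmp 7,6)
JGT L0: taken
LOAD R3, [R5] → R3=M[220]=-5
SUB R7, R3 → R7=16-(-5)=21
LOAD R7, [R5] → R7=M[220]=-5
SUB R3, R7 → R3=(-5)-(-5)=0
XOR R3, 4 → R3=0^4=4
ADD R5, 4 → R5=220+4=224
SUB R6, 1 → R6=7-1=6
CMP R6, 6  (cmp 6,6)
JGT L0: not taken
halt.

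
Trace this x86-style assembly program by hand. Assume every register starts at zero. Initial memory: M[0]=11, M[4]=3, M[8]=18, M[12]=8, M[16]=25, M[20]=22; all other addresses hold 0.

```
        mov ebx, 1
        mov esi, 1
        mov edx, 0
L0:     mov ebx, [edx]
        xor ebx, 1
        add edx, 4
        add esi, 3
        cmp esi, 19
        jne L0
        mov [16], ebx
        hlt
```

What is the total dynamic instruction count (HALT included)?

41

after mov ebx, 1: ebx=1
after mov esi, 1: esi=1
after mov edx, 0: edx=0
after mov ebx, [edx]: ebx=M[0]=11
after xor ebx, 1: ebx=11^1=10
after add edx, 4: edx=0+4=4
after add esi, 3: esi=1+3=4
cmp esi, 19  (cmp 4,19)
jne L0: taken
after mov ebx, [edx]: ebx=M[4]=3
after xor ebx, 1: ebx=3^1=2
after add edx, 4: edx=4+4=8
after add esi, 3: esi=4+3=7
cmp esi, 19  (cmp 7,19)
jne L0: taken
after mov ebx, [edx]: ebx=M[8]=18
after xor ebx, 1: ebx=18^1=19
after add edx, 4: edx=8+4=12
after add esi, 3: esi=7+3=10
cmp esi, 19  (cmp 10,19)
jne L0: taken
after mov ebx, [edx]: ebx=M[12]=8
after xor ebx, 1: ebx=8^1=9
after add edx, 4: edx=12+4=16
after add esi, 3: esi=10+3=13
cmp esi, 19  (cmp 13,19)
jne L0: taken
after mov ebx, [edx]: ebx=M[16]=25
after xor ebx, 1: ebx=25^1=24
after add edx, 4: edx=16+4=20
after add esi, 3: esi=13+3=16
cmp esi, 19  (cmp 16,19)
jne L0: taken
after mov ebx, [edx]: ebx=M[20]=22
after xor ebx, 1: ebx=22^1=23
after add edx, 4: edx=20+4=24
after add esi, 3: esi=16+3=19
cmp esi, 19  (cmp 19,19)
jne L0: not taken
mov [16], ebx → M[16]=23
halt.
Total executed instructions: 41.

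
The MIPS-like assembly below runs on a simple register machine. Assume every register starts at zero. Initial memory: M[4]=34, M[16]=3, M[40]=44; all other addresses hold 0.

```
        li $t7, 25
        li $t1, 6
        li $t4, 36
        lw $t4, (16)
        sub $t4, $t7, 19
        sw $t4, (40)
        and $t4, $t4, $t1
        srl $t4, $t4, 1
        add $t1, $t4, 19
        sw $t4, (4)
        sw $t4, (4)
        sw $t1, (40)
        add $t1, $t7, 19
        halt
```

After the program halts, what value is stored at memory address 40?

22

li $t7, 25 → $t7=25
li $t1, 6 → $t1=6
li $t4, 36 → $t4=36
lw $t4, (16) → $t4=M[16]=3
sub $t4, $t7, 19 → $t4=25-19=6
sw $t4, (40) → M[40]=6
and $t4, $t4, $t1 → $t4=6&6=6
srl $t4, $t4, 1 → $t4=6>>1=3
add $t1, $t4, 19 → $t1=3+19=22
sw $t4, (4) → M[4]=3
sw $t4, (4) → M[4]=3
sw $t1, (40) → M[40]=22
add $t1, $t7, 19 → $t1=25+19=44
halt.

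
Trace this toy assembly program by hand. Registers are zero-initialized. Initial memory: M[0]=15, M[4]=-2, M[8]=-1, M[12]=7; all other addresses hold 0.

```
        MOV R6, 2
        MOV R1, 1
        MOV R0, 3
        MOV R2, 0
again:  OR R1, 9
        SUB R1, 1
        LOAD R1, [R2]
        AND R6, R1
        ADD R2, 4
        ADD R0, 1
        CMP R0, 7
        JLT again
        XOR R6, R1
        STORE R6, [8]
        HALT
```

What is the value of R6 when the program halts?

5

MOV R6, 2 → R6=2
MOV R1, 1 → R1=1
MOV R0, 3 → R0=3
MOV R2, 0 → R2=0
OR R1, 9 → R1=1|9=9
SUB R1, 1 → R1=9-1=8
LOAD R1, [R2] → R1=M[0]=15
AND R6, R1 → R6=2&15=2
ADD R2, 4 → R2=0+4=4
ADD R0, 1 → R0=3+1=4
CMP R0, 7  (cmp 4,7)
JLT again: taken
OR R1, 9 → R1=15|9=15
SUB R1, 1 → R1=15-1=14
LOAD R1, [R2] → R1=M[4]=-2
AND R6, R1 → R6=2&(-2)=2
ADD R2, 4 → R2=4+4=8
ADD R0, 1 → R0=4+1=5
CMP R0, 7  (cmp 5,7)
JLT again: taken
OR R1, 9 → R1=(-2)|9=-1
SUB R1, 1 → R1=(-1)-1=-2
LOAD R1, [R2] → R1=M[8]=-1
AND R6, R1 → R6=2&(-1)=2
ADD R2, 4 → R2=8+4=12
ADD R0, 1 → R0=5+1=6
CMP R0, 7  (cmp 6,7)
JLT again: taken
OR R1, 9 → R1=(-1)|9=-1
SUB R1, 1 → R1=(-1)-1=-2
LOAD R1, [R2] → R1=M[12]=7
AND R6, R1 → R6=2&7=2
ADD R2, 4 → R2=12+4=16
ADD R0, 1 → R0=6+1=7
CMP R0, 7  (cmp 7,7)
JLT again: not taken
XOR R6, R1 → R6=2^7=5
STORE R6, [8] → M[8]=5
halt.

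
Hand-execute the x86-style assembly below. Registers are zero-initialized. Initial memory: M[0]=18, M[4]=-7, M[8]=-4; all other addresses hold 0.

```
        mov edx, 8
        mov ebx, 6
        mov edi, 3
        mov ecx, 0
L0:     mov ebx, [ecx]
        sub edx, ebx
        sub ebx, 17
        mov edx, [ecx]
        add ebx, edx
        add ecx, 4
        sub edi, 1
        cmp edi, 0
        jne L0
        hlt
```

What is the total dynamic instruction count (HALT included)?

mov edx, 8 → edx=8
mov ebx, 6 → ebx=6
mov edi, 3 → edi=3
mov ecx, 0 → ecx=0
mov ebx, [ecx] → ebx=M[0]=18
sub edx, ebx → edx=8-18=-10
sub ebx, 17 → ebx=18-17=1
mov edx, [ecx] → edx=M[0]=18
add ebx, edx → ebx=1+18=19
add ecx, 4 → ecx=0+4=4
sub edi, 1 → edi=3-1=2
cmp edi, 0  (cmp 2,0)
jne L0: taken
mov ebx, [ecx] → ebx=M[4]=-7
sub edx, ebx → edx=18-(-7)=25
sub ebx, 17 → ebx=(-7)-17=-24
mov edx, [ecx] → edx=M[4]=-7
add ebx, edx → ebx=(-24)+(-7)=-31
add ecx, 4 → ecx=4+4=8
sub edi, 1 → edi=2-1=1
cmp edi, 0  (cmp 1,0)
jne L0: taken
mov ebx, [ecx] → ebx=M[8]=-4
sub edx, ebx → edx=(-7)-(-4)=-3
sub ebx, 17 → ebx=(-4)-17=-21
mov edx, [ecx] → edx=M[8]=-4
add ebx, edx → ebx=(-21)+(-4)=-25
add ecx, 4 → ecx=8+4=12
sub edi, 1 → edi=1-1=0
cmp edi, 0  (cmp 0,0)
jne L0: not taken
halt.
Total executed instructions: 32.

32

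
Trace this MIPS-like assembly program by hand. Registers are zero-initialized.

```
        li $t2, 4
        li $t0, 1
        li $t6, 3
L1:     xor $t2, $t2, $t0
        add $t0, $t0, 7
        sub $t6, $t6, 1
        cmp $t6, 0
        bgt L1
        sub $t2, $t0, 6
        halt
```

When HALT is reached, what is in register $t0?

after li $t2, 4: $t2=4
after li $t0, 1: $t0=1
after li $t6, 3: $t6=3
after xor $t2, $t2, $t0: $t2=4^1=5
after add $t0, $t0, 7: $t0=1+7=8
after sub $t6, $t6, 1: $t6=3-1=2
cmp $t6, 0  (cmp 2,0)
bgt L1: taken
after xor $t2, $t2, $t0: $t2=5^8=13
after add $t0, $t0, 7: $t0=8+7=15
after sub $t6, $t6, 1: $t6=2-1=1
cmp $t6, 0  (cmp 1,0)
bgt L1: taken
after xor $t2, $t2, $t0: $t2=13^15=2
after add $t0, $t0, 7: $t0=15+7=22
after sub $t6, $t6, 1: $t6=1-1=0
cmp $t6, 0  (cmp 0,0)
bgt L1: not taken
after sub $t2, $t0, 6: $t2=22-6=16
halt.

22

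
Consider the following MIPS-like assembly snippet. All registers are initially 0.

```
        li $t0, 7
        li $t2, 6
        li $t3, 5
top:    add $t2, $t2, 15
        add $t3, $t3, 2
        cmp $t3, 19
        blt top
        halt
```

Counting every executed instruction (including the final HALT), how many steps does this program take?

32

li $t0, 7 → $t0=7
li $t2, 6 → $t2=6
li $t3, 5 → $t3=5
add $t2, $t2, 15 → $t2=6+15=21
add $t3, $t3, 2 → $t3=5+2=7
cmp $t3, 19  (cmp 7,19)
blt top: taken
add $t2, $t2, 15 → $t2=21+15=36
add $t3, $t3, 2 → $t3=7+2=9
cmp $t3, 19  (cmp 9,19)
blt top: taken
add $t2, $t2, 15 → $t2=36+15=51
add $t3, $t3, 2 → $t3=9+2=11
cmp $t3, 19  (cmp 11,19)
blt top: taken
add $t2, $t2, 15 → $t2=51+15=66
add $t3, $t3, 2 → $t3=11+2=13
cmp $t3, 19  (cmp 13,19)
blt top: taken
add $t2, $t2, 15 → $t2=66+15=81
add $t3, $t3, 2 → $t3=13+2=15
cmp $t3, 19  (cmp 15,19)
blt top: taken
add $t2, $t2, 15 → $t2=81+15=96
add $t3, $t3, 2 → $t3=15+2=17
cmp $t3, 19  (cmp 17,19)
blt top: taken
add $t2, $t2, 15 → $t2=96+15=111
add $t3, $t3, 2 → $t3=17+2=19
cmp $t3, 19  (cmp 19,19)
blt top: not taken
halt.
Total executed instructions: 32.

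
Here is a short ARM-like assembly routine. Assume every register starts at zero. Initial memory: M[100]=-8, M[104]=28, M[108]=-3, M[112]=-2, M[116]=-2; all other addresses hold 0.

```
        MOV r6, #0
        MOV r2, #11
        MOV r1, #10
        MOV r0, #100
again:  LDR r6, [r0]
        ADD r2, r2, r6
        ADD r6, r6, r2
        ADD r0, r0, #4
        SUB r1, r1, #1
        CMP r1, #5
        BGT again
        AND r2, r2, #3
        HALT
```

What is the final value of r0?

120

MOV r6, #0 → r6=0
MOV r2, #11 → r2=11
MOV r1, #10 → r1=10
MOV r0, #100 → r0=100
LDR r6, [r0] → r6=M[100]=-8
ADD r2, r2, r6 → r2=11+(-8)=3
ADD r6, r6, r2 → r6=(-8)+3=-5
ADD r0, r0, #4 → r0=100+4=104
SUB r1, r1, #1 → r1=10-1=9
CMP r1, #5  (cmp 9,5)
BGT again: taken
LDR r6, [r0] → r6=M[104]=28
ADD r2, r2, r6 → r2=3+28=31
ADD r6, r6, r2 → r6=28+31=59
ADD r0, r0, #4 → r0=104+4=108
SUB r1, r1, #1 → r1=9-1=8
CMP r1, #5  (cmp 8,5)
BGT again: taken
LDR r6, [r0] → r6=M[108]=-3
ADD r2, r2, r6 → r2=31+(-3)=28
ADD r6, r6, r2 → r6=(-3)+28=25
ADD r0, r0, #4 → r0=108+4=112
SUB r1, r1, #1 → r1=8-1=7
CMP r1, #5  (cmp 7,5)
BGT again: taken
LDR r6, [r0] → r6=M[112]=-2
ADD r2, r2, r6 → r2=28+(-2)=26
ADD r6, r6, r2 → r6=(-2)+26=24
ADD r0, r0, #4 → r0=112+4=116
SUB r1, r1, #1 → r1=7-1=6
CMP r1, #5  (cmp 6,5)
BGT again: taken
LDR r6, [r0] → r6=M[116]=-2
ADD r2, r2, r6 → r2=26+(-2)=24
ADD r6, r6, r2 → r6=(-2)+24=22
ADD r0, r0, #4 → r0=116+4=120
SUB r1, r1, #1 → r1=6-1=5
CMP r1, #5  (cmp 5,5)
BGT again: not taken
AND r2, r2, #3 → r2=24&3=0
halt.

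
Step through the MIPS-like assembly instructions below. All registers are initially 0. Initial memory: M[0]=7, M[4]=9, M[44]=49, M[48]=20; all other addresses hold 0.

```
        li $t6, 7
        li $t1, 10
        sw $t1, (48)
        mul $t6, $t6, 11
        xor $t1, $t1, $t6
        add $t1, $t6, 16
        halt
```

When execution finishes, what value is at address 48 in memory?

li $t6, 7 → $t6=7
li $t1, 10 → $t1=10
sw $t1, (48) → M[48]=10
mul $t6, $t6, 11 → $t6=7*11=77
xor $t1, $t1, $t6 → $t1=10^77=71
add $t1, $t6, 16 → $t1=77+16=93
halt.

10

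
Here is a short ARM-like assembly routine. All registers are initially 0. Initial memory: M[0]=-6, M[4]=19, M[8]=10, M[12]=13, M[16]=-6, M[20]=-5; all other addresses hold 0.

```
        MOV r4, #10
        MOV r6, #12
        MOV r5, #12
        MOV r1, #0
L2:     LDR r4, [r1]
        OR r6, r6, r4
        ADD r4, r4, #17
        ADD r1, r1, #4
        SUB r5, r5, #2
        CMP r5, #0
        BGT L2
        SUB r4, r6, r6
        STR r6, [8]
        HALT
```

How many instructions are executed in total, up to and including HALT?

49

MOV r4, #10 → r4=10
MOV r6, #12 → r6=12
MOV r5, #12 → r5=12
MOV r1, #0 → r1=0
LDR r4, [r1] → r4=M[0]=-6
OR r6, r6, r4 → r6=12|(-6)=-2
ADD r4, r4, #17 → r4=(-6)+17=11
ADD r1, r1, #4 → r1=0+4=4
SUB r5, r5, #2 → r5=12-2=10
CMP r5, #0  (cmp 10,0)
BGT L2: taken
LDR r4, [r1] → r4=M[4]=19
OR r6, r6, r4 → r6=(-2)|19=-1
ADD r4, r4, #17 → r4=19+17=36
ADD r1, r1, #4 → r1=4+4=8
SUB r5, r5, #2 → r5=10-2=8
CMP r5, #0  (cmp 8,0)
BGT L2: taken
LDR r4, [r1] → r4=M[8]=10
OR r6, r6, r4 → r6=(-1)|10=-1
ADD r4, r4, #17 → r4=10+17=27
ADD r1, r1, #4 → r1=8+4=12
SUB r5, r5, #2 → r5=8-2=6
CMP r5, #0  (cmp 6,0)
BGT L2: taken
LDR r4, [r1] → r4=M[12]=13
OR r6, r6, r4 → r6=(-1)|13=-1
ADD r4, r4, #17 → r4=13+17=30
ADD r1, r1, #4 → r1=12+4=16
SUB r5, r5, #2 → r5=6-2=4
CMP r5, #0  (cmp 4,0)
BGT L2: taken
LDR r4, [r1] → r4=M[16]=-6
OR r6, r6, r4 → r6=(-1)|(-6)=-1
ADD r4, r4, #17 → r4=(-6)+17=11
ADD r1, r1, #4 → r1=16+4=20
SUB r5, r5, #2 → r5=4-2=2
CMP r5, #0  (cmp 2,0)
BGT L2: taken
LDR r4, [r1] → r4=M[20]=-5
OR r6, r6, r4 → r6=(-1)|(-5)=-1
ADD r4, r4, #17 → r4=(-5)+17=12
ADD r1, r1, #4 → r1=20+4=24
SUB r5, r5, #2 → r5=2-2=0
CMP r5, #0  (cmp 0,0)
BGT L2: not taken
SUB r4, r6, r6 → r4=(-1)-(-1)=0
STR r6, [8] → M[8]=-1
halt.
Total executed instructions: 49.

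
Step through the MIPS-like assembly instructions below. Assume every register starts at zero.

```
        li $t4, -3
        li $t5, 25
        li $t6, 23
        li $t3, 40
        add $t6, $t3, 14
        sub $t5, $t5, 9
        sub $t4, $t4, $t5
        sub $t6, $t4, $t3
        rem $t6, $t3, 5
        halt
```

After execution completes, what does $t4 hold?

-19

after li $t4, -3: $t4=-3
after li $t5, 25: $t5=25
after li $t6, 23: $t6=23
after li $t3, 40: $t3=40
after add $t6, $t3, 14: $t6=40+14=54
after sub $t5, $t5, 9: $t5=25-9=16
after sub $t4, $t4, $t5: $t4=(-3)-16=-19
after sub $t6, $t4, $t3: $t6=(-19)-40=-59
after rem $t6, $t3, 5: $t6=40%5=0
halt.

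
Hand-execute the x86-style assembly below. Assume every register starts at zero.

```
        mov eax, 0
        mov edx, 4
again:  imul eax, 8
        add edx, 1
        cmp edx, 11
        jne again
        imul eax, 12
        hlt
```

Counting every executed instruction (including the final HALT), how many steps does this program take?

32

mov eax, 0 → eax=0
mov edx, 4 → edx=4
imul eax, 8 → eax=0*8=0
add edx, 1 → edx=4+1=5
cmp edx, 11  (cmp 5,11)
jne again: taken
imul eax, 8 → eax=0*8=0
add edx, 1 → edx=5+1=6
cmp edx, 11  (cmp 6,11)
jne again: taken
imul eax, 8 → eax=0*8=0
add edx, 1 → edx=6+1=7
cmp edx, 11  (cmp 7,11)
jne again: taken
imul eax, 8 → eax=0*8=0
add edx, 1 → edx=7+1=8
cmp edx, 11  (cmp 8,11)
jne again: taken
imul eax, 8 → eax=0*8=0
add edx, 1 → edx=8+1=9
cmp edx, 11  (cmp 9,11)
jne again: taken
imul eax, 8 → eax=0*8=0
add edx, 1 → edx=9+1=10
cmp edx, 11  (cmp 10,11)
jne again: taken
imul eax, 8 → eax=0*8=0
add edx, 1 → edx=10+1=11
cmp edx, 11  (cmp 11,11)
jne again: not taken
imul eax, 12 → eax=0*12=0
halt.
Total executed instructions: 32.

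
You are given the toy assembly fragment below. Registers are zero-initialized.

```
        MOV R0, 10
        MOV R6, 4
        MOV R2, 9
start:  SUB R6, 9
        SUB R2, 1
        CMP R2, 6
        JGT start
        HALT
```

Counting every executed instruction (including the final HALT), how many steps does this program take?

16

after MOV R0, 10: R0=10
after MOV R6, 4: R6=4
after MOV R2, 9: R2=9
after SUB R6, 9: R6=4-9=-5
after SUB R2, 1: R2=9-1=8
CMP R2, 6  (cmp 8,6)
JGT start: taken
after SUB R6, 9: R6=(-5)-9=-14
after SUB R2, 1: R2=8-1=7
CMP R2, 6  (cmp 7,6)
JGT start: taken
after SUB R6, 9: R6=(-14)-9=-23
after SUB R2, 1: R2=7-1=6
CMP R2, 6  (cmp 6,6)
JGT start: not taken
halt.
Total executed instructions: 16.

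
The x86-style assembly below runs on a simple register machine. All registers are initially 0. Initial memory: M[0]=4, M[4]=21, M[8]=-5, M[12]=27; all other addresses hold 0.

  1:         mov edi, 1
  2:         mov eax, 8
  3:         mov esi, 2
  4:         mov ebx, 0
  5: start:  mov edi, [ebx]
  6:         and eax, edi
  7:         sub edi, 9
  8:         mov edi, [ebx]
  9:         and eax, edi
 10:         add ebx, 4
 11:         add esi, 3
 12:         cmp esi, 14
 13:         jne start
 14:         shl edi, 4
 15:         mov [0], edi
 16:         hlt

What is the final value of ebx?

mov edi, 1 → edi=1
mov eax, 8 → eax=8
mov esi, 2 → esi=2
mov ebx, 0 → ebx=0
mov edi, [ebx] → edi=M[0]=4
and eax, edi → eax=8&4=0
sub edi, 9 → edi=4-9=-5
mov edi, [ebx] → edi=M[0]=4
and eax, edi → eax=0&4=0
add ebx, 4 → ebx=0+4=4
add esi, 3 → esi=2+3=5
cmp esi, 14  (cmp 5,14)
jne start: taken
mov edi, [ebx] → edi=M[4]=21
and eax, edi → eax=0&21=0
sub edi, 9 → edi=21-9=12
mov edi, [ebx] → edi=M[4]=21
and eax, edi → eax=0&21=0
add ebx, 4 → ebx=4+4=8
add esi, 3 → esi=5+3=8
cmp esi, 14  (cmp 8,14)
jne start: taken
mov edi, [ebx] → edi=M[8]=-5
and eax, edi → eax=0&(-5)=0
sub edi, 9 → edi=(-5)-9=-14
mov edi, [ebx] → edi=M[8]=-5
and eax, edi → eax=0&(-5)=0
add ebx, 4 → ebx=8+4=12
add esi, 3 → esi=8+3=11
cmp esi, 14  (cmp 11,14)
jne start: taken
mov edi, [ebx] → edi=M[12]=27
and eax, edi → eax=0&27=0
sub edi, 9 → edi=27-9=18
mov edi, [ebx] → edi=M[12]=27
and eax, edi → eax=0&27=0
add ebx, 4 → ebx=12+4=16
add esi, 3 → esi=11+3=14
cmp esi, 14  (cmp 14,14)
jne start: not taken
shl edi, 4 → edi=27<<4=432
mov [0], edi → M[0]=432
halt.

16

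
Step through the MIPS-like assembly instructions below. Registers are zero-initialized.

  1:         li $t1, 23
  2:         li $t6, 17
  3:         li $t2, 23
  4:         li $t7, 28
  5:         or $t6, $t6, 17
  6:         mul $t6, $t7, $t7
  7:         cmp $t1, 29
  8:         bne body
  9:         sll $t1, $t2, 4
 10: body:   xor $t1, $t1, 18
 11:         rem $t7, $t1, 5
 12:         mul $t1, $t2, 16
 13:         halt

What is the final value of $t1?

after li $t1, 23: $t1=23
after li $t6, 17: $t6=17
after li $t2, 23: $t2=23
after li $t7, 28: $t7=28
after or $t6, $t6, 17: $t6=17|17=17
after mul $t6, $t7, $t7: $t6=28*28=784
cmp $t1, 29  (cmp 23,29)
bne body: taken
after xor $t1, $t1, 18: $t1=23^18=5
after rem $t7, $t1, 5: $t7=5%5=0
after mul $t1, $t2, 16: $t1=23*16=368
halt.

368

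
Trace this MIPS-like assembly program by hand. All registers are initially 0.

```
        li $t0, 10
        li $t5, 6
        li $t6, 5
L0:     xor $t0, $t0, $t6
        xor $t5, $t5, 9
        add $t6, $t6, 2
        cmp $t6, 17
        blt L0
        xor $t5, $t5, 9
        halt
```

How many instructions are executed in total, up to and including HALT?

35

$t0=10
$t5=6
$t6=5
$t0=10^5=15
$t5=6^9=15
$t6=5+2=7
cmp $t6, 17  (cmp 7,17)
blt L0: taken
$t0=15^7=8
$t5=15^9=6
$t6=7+2=9
cmp $t6, 17  (cmp 9,17)
blt L0: taken
$t0=8^9=1
$t5=6^9=15
$t6=9+2=11
cmp $t6, 17  (cmp 11,17)
blt L0: taken
$t0=1^11=10
$t5=15^9=6
$t6=11+2=13
cmp $t6, 17  (cmp 13,17)
blt L0: taken
$t0=10^13=7
$t5=6^9=15
$t6=13+2=15
cmp $t6, 17  (cmp 15,17)
blt L0: taken
$t0=7^15=8
$t5=15^9=6
$t6=15+2=17
cmp $t6, 17  (cmp 17,17)
blt L0: not taken
$t5=6^9=15
halt.
Total executed instructions: 35.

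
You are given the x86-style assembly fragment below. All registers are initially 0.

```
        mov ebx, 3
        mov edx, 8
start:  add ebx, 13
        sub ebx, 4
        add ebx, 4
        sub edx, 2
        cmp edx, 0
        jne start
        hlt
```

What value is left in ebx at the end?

after mov ebx, 3: ebx=3
after mov edx, 8: edx=8
after add ebx, 13: ebx=3+13=16
after sub ebx, 4: ebx=16-4=12
after add ebx, 4: ebx=12+4=16
after sub edx, 2: edx=8-2=6
cmp edx, 0  (cmp 6,0)
jne start: taken
after add ebx, 13: ebx=16+13=29
after sub ebx, 4: ebx=29-4=25
after add ebx, 4: ebx=25+4=29
after sub edx, 2: edx=6-2=4
cmp edx, 0  (cmp 4,0)
jne start: taken
after add ebx, 13: ebx=29+13=42
after sub ebx, 4: ebx=42-4=38
after add ebx, 4: ebx=38+4=42
after sub edx, 2: edx=4-2=2
cmp edx, 0  (cmp 2,0)
jne start: taken
after add ebx, 13: ebx=42+13=55
after sub ebx, 4: ebx=55-4=51
after add ebx, 4: ebx=51+4=55
after sub edx, 2: edx=2-2=0
cmp edx, 0  (cmp 0,0)
jne start: not taken
halt.

55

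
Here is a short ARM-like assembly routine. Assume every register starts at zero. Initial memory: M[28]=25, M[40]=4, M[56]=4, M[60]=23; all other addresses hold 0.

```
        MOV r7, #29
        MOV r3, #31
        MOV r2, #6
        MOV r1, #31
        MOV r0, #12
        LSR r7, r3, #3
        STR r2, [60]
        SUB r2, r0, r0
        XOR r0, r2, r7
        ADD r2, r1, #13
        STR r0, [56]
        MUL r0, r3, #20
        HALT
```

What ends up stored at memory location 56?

MOV r7, #29 → r7=29
MOV r3, #31 → r3=31
MOV r2, #6 → r2=6
MOV r1, #31 → r1=31
MOV r0, #12 → r0=12
LSR r7, r3, #3 → r7=31>>3=3
STR r2, [60] → M[60]=6
SUB r2, r0, r0 → r2=12-12=0
XOR r0, r2, r7 → r0=0^3=3
ADD r2, r1, #13 → r2=31+13=44
STR r0, [56] → M[56]=3
MUL r0, r3, #20 → r0=31*20=620
halt.

3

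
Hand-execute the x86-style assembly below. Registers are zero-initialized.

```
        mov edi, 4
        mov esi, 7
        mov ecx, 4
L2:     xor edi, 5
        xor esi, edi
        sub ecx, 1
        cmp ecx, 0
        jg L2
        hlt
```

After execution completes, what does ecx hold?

after mov edi, 4: edi=4
after mov esi, 7: esi=7
after mov ecx, 4: ecx=4
after xor edi, 5: edi=4^5=1
after xor esi, edi: esi=7^1=6
after sub ecx, 1: ecx=4-1=3
cmp ecx, 0  (cmp 3,0)
jg L2: taken
after xor edi, 5: edi=1^5=4
after xor esi, edi: esi=6^4=2
after sub ecx, 1: ecx=3-1=2
cmp ecx, 0  (cmp 2,0)
jg L2: taken
after xor edi, 5: edi=4^5=1
after xor esi, edi: esi=2^1=3
after sub ecx, 1: ecx=2-1=1
cmp ecx, 0  (cmp 1,0)
jg L2: taken
after xor edi, 5: edi=1^5=4
after xor esi, edi: esi=3^4=7
after sub ecx, 1: ecx=1-1=0
cmp ecx, 0  (cmp 0,0)
jg L2: not taken
halt.

0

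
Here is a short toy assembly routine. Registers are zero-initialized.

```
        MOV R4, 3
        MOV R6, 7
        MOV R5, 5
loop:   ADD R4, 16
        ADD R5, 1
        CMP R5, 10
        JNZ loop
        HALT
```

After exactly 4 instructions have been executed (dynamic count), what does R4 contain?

19

MOV R4, 3 → R4=3
MOV R6, 7 → R6=7
MOV R5, 5 → R5=5
ADD R4, 16 → R4=3+16=19
After step 4: R4 = 19.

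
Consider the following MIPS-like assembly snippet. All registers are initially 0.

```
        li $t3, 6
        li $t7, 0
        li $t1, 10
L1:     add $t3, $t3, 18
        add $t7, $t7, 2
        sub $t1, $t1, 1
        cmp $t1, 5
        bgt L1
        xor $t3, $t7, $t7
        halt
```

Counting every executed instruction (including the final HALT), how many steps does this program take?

li $t3, 6 → $t3=6
li $t7, 0 → $t7=0
li $t1, 10 → $t1=10
add $t3, $t3, 18 → $t3=6+18=24
add $t7, $t7, 2 → $t7=0+2=2
sub $t1, $t1, 1 → $t1=10-1=9
cmp $t1, 5  (cmp 9,5)
bgt L1: taken
add $t3, $t3, 18 → $t3=24+18=42
add $t7, $t7, 2 → $t7=2+2=4
sub $t1, $t1, 1 → $t1=9-1=8
cmp $t1, 5  (cmp 8,5)
bgt L1: taken
add $t3, $t3, 18 → $t3=42+18=60
add $t7, $t7, 2 → $t7=4+2=6
sub $t1, $t1, 1 → $t1=8-1=7
cmp $t1, 5  (cmp 7,5)
bgt L1: taken
add $t3, $t3, 18 → $t3=60+18=78
add $t7, $t7, 2 → $t7=6+2=8
sub $t1, $t1, 1 → $t1=7-1=6
cmp $t1, 5  (cmp 6,5)
bgt L1: taken
add $t3, $t3, 18 → $t3=78+18=96
add $t7, $t7, 2 → $t7=8+2=10
sub $t1, $t1, 1 → $t1=6-1=5
cmp $t1, 5  (cmp 5,5)
bgt L1: not taken
xor $t3, $t7, $t7 → $t3=10^10=0
halt.
Total executed instructions: 30.

30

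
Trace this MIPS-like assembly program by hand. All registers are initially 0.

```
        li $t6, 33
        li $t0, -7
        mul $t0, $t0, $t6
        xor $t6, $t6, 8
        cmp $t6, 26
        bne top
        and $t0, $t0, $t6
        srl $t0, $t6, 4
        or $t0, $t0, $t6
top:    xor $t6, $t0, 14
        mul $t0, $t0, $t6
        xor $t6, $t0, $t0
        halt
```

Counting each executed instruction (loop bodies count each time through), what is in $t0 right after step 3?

-231

$t6=33
$t0=-7
$t0=(-7)*33=-231
After step 3: $t0 = -231.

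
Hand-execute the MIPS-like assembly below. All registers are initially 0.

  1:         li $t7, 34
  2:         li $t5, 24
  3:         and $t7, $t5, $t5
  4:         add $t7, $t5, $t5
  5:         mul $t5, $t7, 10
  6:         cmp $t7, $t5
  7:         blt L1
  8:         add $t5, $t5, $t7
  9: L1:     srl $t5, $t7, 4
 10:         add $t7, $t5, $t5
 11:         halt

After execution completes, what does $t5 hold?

$t7=34
$t5=24
$t7=24&24=24
$t7=24+24=48
$t5=48*10=480
cmp $t7, $t5  (cmp 48,480)
blt L1: taken
$t5=48>>4=3
$t7=3+3=6
halt.

3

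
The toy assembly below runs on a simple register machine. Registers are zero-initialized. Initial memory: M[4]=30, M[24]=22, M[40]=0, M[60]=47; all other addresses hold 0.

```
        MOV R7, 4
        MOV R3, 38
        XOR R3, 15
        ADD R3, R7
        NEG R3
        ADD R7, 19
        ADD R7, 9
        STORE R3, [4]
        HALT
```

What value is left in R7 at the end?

R7=4
R3=38
R3=38^15=41
R3=41+4=45
R3=-(45)=-45
R7=4+19=23
R7=23+9=32
STORE R3, [4] → M[4]=-45
halt.

32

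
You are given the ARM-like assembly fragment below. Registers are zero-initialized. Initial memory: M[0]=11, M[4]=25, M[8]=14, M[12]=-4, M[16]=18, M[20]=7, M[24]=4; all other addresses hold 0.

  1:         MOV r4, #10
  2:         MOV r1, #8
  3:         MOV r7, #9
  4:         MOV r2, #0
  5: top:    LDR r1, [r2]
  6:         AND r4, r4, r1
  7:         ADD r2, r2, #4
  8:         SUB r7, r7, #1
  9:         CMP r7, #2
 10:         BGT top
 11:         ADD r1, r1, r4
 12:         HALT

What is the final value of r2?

28

after MOV r4, #10: r4=10
after MOV r1, #8: r1=8
after MOV r7, #9: r7=9
after MOV r2, #0: r2=0
after LDR r1, [r2]: r1=M[0]=11
after AND r4, r4, r1: r4=10&11=10
after ADD r2, r2, #4: r2=0+4=4
after SUB r7, r7, #1: r7=9-1=8
CMP r7, #2  (cmp 8,2)
BGT top: taken
after LDR r1, [r2]: r1=M[4]=25
after AND r4, r4, r1: r4=10&25=8
after ADD r2, r2, #4: r2=4+4=8
after SUB r7, r7, #1: r7=8-1=7
CMP r7, #2  (cmp 7,2)
BGT top: taken
after LDR r1, [r2]: r1=M[8]=14
after AND r4, r4, r1: r4=8&14=8
after ADD r2, r2, #4: r2=8+4=12
after SUB r7, r7, #1: r7=7-1=6
CMP r7, #2  (cmp 6,2)
BGT top: taken
after LDR r1, [r2]: r1=M[12]=-4
after AND r4, r4, r1: r4=8&(-4)=8
after ADD r2, r2, #4: r2=12+4=16
after SUB r7, r7, #1: r7=6-1=5
CMP r7, #2  (cmp 5,2)
BGT top: taken
after LDR r1, [r2]: r1=M[16]=18
after AND r4, r4, r1: r4=8&18=0
after ADD r2, r2, #4: r2=16+4=20
after SUB r7, r7, #1: r7=5-1=4
CMP r7, #2  (cmp 4,2)
BGT top: taken
after LDR r1, [r2]: r1=M[20]=7
after AND r4, r4, r1: r4=0&7=0
after ADD r2, r2, #4: r2=20+4=24
after SUB r7, r7, #1: r7=4-1=3
CMP r7, #2  (cmp 3,2)
BGT top: taken
after LDR r1, [r2]: r1=M[24]=4
after AND r4, r4, r1: r4=0&4=0
after ADD r2, r2, #4: r2=24+4=28
after SUB r7, r7, #1: r7=3-1=2
CMP r7, #2  (cmp 2,2)
BGT top: not taken
after ADD r1, r1, r4: r1=4+0=4
halt.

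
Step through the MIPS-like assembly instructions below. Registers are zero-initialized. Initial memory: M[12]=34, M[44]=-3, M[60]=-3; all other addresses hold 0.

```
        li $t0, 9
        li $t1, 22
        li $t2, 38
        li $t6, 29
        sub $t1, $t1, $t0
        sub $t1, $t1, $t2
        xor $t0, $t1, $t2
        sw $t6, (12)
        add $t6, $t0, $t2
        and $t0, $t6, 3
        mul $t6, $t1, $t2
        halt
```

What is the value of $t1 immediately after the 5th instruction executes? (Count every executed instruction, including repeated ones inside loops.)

13

li $t0, 9 → $t0=9
li $t1, 22 → $t1=22
li $t2, 38 → $t2=38
li $t6, 29 → $t6=29
sub $t1, $t1, $t0 → $t1=22-9=13
After step 5: $t1 = 13.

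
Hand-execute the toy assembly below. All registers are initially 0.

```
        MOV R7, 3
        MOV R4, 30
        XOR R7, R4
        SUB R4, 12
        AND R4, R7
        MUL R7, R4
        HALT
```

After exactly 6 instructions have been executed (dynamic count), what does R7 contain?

464

R7=3
R4=30
R7=3^30=29
R4=30-12=18
R4=18&29=16
R7=29*16=464
After step 6: R7 = 464.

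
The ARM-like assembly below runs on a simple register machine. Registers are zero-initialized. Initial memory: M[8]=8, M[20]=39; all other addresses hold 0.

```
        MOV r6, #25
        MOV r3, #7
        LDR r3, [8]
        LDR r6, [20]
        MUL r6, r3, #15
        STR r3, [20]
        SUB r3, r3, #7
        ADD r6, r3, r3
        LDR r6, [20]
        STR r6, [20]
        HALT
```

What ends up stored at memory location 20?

after MOV r6, #25: r6=25
after MOV r3, #7: r3=7
after LDR r3, [8]: r3=M[8]=8
after LDR r6, [20]: r6=M[20]=39
after MUL r6, r3, #15: r6=8*15=120
STR r3, [20] → M[20]=8
after SUB r3, r3, #7: r3=8-7=1
after ADD r6, r3, r3: r6=1+1=2
after LDR r6, [20]: r6=M[20]=8
STR r6, [20] → M[20]=8
halt.

8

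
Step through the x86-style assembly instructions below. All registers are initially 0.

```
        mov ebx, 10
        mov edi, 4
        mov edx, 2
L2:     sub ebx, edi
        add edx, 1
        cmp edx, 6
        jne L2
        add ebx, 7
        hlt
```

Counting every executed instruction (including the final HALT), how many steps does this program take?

21

ebx=10
edi=4
edx=2
ebx=10-4=6
edx=2+1=3
cmp edx, 6  (cmp 3,6)
jne L2: taken
ebx=6-4=2
edx=3+1=4
cmp edx, 6  (cmp 4,6)
jne L2: taken
ebx=2-4=-2
edx=4+1=5
cmp edx, 6  (cmp 5,6)
jne L2: taken
ebx=(-2)-4=-6
edx=5+1=6
cmp edx, 6  (cmp 6,6)
jne L2: not taken
ebx=(-6)+7=1
halt.
Total executed instructions: 21.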